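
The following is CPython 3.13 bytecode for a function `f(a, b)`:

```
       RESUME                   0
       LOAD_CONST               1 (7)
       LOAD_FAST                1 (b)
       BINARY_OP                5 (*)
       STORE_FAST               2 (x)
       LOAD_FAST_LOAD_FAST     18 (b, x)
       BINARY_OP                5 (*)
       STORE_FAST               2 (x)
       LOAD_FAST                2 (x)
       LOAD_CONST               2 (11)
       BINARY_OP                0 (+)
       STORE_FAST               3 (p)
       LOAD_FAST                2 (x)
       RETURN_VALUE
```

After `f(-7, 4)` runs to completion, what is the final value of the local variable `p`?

123

LOAD_CONST → push 7. Stack: [7]
LOAD_FAST b → push 4. Stack: [7, 4]
BINARY_OP * → 7 * 4 = 28. Stack: [28]
STORE_FAST x → x=28. Stack: []
LOAD_FAST_LOAD_FAST b,x → push 4,28. Stack: [4, 28]
BINARY_OP * → 4 * 28 = 112. Stack: [112]
STORE_FAST x → x=112. Stack: []
LOAD_FAST x → push 112. Stack: [112]
LOAD_CONST → push 11. Stack: [112, 11]
BINARY_OP + → 112 + 11 = 123. Stack: [123]
STORE_FAST p → p=123. Stack: []
LOAD_FAST x → push 112. Stack: [112]
RETURN_VALUE → return 112.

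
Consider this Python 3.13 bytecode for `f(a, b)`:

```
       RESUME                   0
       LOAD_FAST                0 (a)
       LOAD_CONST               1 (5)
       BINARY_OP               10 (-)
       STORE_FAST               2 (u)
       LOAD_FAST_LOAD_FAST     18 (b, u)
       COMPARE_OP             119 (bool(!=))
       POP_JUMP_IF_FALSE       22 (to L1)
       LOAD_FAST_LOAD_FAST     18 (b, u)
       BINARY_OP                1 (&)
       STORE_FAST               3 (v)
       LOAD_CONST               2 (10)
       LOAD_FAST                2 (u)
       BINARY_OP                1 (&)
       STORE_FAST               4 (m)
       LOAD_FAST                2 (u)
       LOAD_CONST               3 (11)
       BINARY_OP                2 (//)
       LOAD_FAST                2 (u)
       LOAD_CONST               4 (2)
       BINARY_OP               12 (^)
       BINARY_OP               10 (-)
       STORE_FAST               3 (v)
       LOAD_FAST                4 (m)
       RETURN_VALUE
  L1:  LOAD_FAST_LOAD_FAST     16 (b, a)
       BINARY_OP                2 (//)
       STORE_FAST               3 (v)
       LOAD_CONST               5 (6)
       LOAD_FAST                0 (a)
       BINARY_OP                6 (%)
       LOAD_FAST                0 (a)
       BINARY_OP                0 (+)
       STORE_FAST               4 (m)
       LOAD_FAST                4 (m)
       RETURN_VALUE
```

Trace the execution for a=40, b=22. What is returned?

2

LOAD_FAST a → push 40. Stack: [40]
LOAD_CONST → push 5. Stack: [40, 5]
BINARY_OP - → 40 - 5 = 35. Stack: [35]
STORE_FAST u → u=35. Stack: []
LOAD_FAST_LOAD_FAST b,u → push 22,35. Stack: [22, 35]
COMPARE_OP bool(!=) → 22 vs 35 = True. Stack: [True]
POP_JUMP_IF_FALSE → pop True; no jump. Stack: []
LOAD_FAST_LOAD_FAST b,u → push 22,35. Stack: [22, 35]
BINARY_OP & → 22 & 35 = 2. Stack: [2]
STORE_FAST v → v=2. Stack: []
LOAD_CONST → push 10. Stack: [10]
LOAD_FAST u → push 35. Stack: [10, 35]
BINARY_OP & → 10 & 35 = 2. Stack: [2]
STORE_FAST m → m=2. Stack: []
LOAD_FAST u → push 35. Stack: [35]
LOAD_CONST → push 11. Stack: [35, 11]
BINARY_OP // → 35 // 11 = 3. Stack: [3]
LOAD_FAST u → push 35. Stack: [3, 35]
LOAD_CONST → push 2. Stack: [3, 35, 2]
BINARY_OP ^ → 35 ^ 2 = 33. Stack: [3, 33]
BINARY_OP - → 3 - 33 = -30. Stack: [-30]
STORE_FAST v → v=-30. Stack: []
LOAD_FAST m → push 2. Stack: [2]
RETURN_VALUE → return 2.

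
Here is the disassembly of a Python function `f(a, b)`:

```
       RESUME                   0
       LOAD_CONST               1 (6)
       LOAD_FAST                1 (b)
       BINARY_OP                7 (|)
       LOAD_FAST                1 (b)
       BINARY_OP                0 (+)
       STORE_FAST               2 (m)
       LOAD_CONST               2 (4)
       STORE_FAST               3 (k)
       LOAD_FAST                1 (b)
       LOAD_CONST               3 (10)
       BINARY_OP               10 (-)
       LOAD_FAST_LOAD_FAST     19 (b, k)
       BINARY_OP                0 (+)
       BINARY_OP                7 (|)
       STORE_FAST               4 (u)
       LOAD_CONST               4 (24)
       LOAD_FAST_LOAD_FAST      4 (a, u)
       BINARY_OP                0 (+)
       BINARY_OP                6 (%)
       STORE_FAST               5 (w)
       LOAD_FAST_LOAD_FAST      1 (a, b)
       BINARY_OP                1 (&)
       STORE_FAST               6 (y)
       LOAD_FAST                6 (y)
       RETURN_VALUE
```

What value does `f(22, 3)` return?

LOAD_CONST → push 6. Stack: [6]
LOAD_FAST b → push 3. Stack: [6, 3]
BINARY_OP | → 6 | 3 = 7. Stack: [7]
LOAD_FAST b → push 3. Stack: [7, 3]
BINARY_OP + → 7 + 3 = 10. Stack: [10]
STORE_FAST m → m=10. Stack: []
LOAD_CONST → push 4. Stack: [4]
STORE_FAST k → k=4. Stack: []
LOAD_FAST b → push 3. Stack: [3]
LOAD_CONST → push 10. Stack: [3, 10]
BINARY_OP - → 3 - 10 = -7. Stack: [-7]
LOAD_FAST_LOAD_FAST b,k → push 3,4. Stack: [-7, 3, 4]
BINARY_OP + → 3 + 4 = 7. Stack: [-7, 7]
BINARY_OP | → -7 | 7 = -1. Stack: [-1]
STORE_FAST u → u=-1. Stack: []
LOAD_CONST → push 24. Stack: [24]
LOAD_FAST_LOAD_FAST a,u → push 22,-1. Stack: [24, 22, -1]
BINARY_OP + → 22 + -1 = 21. Stack: [24, 21]
BINARY_OP % → 24 % 21 = 3. Stack: [3]
STORE_FAST w → w=3. Stack: []
LOAD_FAST_LOAD_FAST a,b → push 22,3. Stack: [22, 3]
BINARY_OP & → 22 & 3 = 2. Stack: [2]
STORE_FAST y → y=2. Stack: []
LOAD_FAST y → push 2. Stack: [2]
RETURN_VALUE → return 2.

2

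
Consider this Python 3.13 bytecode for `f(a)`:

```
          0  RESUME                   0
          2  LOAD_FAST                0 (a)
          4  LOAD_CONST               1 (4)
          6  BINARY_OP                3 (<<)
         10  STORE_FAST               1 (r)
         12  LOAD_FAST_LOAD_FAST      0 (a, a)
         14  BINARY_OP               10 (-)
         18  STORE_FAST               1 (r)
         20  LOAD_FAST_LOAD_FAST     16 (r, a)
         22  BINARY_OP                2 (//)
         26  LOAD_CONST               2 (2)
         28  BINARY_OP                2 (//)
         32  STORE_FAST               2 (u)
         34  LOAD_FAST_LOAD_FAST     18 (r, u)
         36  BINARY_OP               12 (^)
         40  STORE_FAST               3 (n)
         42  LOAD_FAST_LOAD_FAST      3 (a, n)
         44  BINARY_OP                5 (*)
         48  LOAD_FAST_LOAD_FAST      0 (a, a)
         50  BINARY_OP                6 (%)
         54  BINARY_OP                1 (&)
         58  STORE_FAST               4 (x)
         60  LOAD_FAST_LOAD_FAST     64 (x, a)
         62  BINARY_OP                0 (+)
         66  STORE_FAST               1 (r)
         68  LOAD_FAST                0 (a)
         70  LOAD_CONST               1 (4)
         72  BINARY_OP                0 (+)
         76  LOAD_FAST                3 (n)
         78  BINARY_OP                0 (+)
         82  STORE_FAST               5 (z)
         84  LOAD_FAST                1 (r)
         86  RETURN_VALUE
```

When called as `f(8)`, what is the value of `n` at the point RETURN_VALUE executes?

LOAD_FAST a → push 8. Stack: [8]
LOAD_CONST → push 4. Stack: [8, 4]
BINARY_OP << → 8 << 4 = 128. Stack: [128]
STORE_FAST r → r=128. Stack: []
LOAD_FAST_LOAD_FAST a,a → push 8,8. Stack: [8, 8]
BINARY_OP - → 8 - 8 = 0. Stack: [0]
STORE_FAST r → r=0. Stack: []
LOAD_FAST_LOAD_FAST r,a → push 0,8. Stack: [0, 8]
BINARY_OP // → 0 // 8 = 0. Stack: [0]
LOAD_CONST → push 2. Stack: [0, 2]
BINARY_OP // → 0 // 2 = 0. Stack: [0]
STORE_FAST u → u=0. Stack: []
LOAD_FAST_LOAD_FAST r,u → push 0,0. Stack: [0, 0]
BINARY_OP ^ → 0 ^ 0 = 0. Stack: [0]
STORE_FAST n → n=0. Stack: []
LOAD_FAST_LOAD_FAST a,n → push 8,0. Stack: [8, 0]
BINARY_OP * → 8 * 0 = 0. Stack: [0]
LOAD_FAST_LOAD_FAST a,a → push 8,8. Stack: [0, 8, 8]
BINARY_OP % → 8 % 8 = 0. Stack: [0, 0]
BINARY_OP & → 0 & 0 = 0. Stack: [0]
STORE_FAST x → x=0. Stack: []
LOAD_FAST_LOAD_FAST x,a → push 0,8. Stack: [0, 8]
BINARY_OP + → 0 + 8 = 8. Stack: [8]
STORE_FAST r → r=8. Stack: []
LOAD_FAST a → push 8. Stack: [8]
LOAD_CONST → push 4. Stack: [8, 4]
BINARY_OP + → 8 + 4 = 12. Stack: [12]
LOAD_FAST n → push 0. Stack: [12, 0]
BINARY_OP + → 12 + 0 = 12. Stack: [12]
STORE_FAST z → z=12. Stack: []
LOAD_FAST r → push 8. Stack: [8]
RETURN_VALUE → return 8.

0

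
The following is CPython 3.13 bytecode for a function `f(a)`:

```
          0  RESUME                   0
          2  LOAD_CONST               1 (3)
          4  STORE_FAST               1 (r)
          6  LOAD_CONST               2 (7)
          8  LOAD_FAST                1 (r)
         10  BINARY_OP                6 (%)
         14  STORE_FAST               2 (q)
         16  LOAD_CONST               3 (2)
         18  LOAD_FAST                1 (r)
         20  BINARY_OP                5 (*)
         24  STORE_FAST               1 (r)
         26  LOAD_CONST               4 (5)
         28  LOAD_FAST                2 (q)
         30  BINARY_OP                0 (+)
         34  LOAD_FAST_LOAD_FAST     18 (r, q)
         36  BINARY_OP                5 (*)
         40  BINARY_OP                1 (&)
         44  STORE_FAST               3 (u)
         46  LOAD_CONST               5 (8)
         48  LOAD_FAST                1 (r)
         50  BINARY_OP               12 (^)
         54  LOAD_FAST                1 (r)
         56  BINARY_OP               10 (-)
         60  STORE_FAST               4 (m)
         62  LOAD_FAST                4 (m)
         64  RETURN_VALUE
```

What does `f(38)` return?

LOAD_CONST → push 3. Stack: [3]
STORE_FAST r → r=3. Stack: []
LOAD_CONST → push 7. Stack: [7]
LOAD_FAST r → push 3. Stack: [7, 3]
BINARY_OP % → 7 % 3 = 1. Stack: [1]
STORE_FAST q → q=1. Stack: []
LOAD_CONST → push 2. Stack: [2]
LOAD_FAST r → push 3. Stack: [2, 3]
BINARY_OP * → 2 * 3 = 6. Stack: [6]
STORE_FAST r → r=6. Stack: []
LOAD_CONST → push 5. Stack: [5]
LOAD_FAST q → push 1. Stack: [5, 1]
BINARY_OP + → 5 + 1 = 6. Stack: [6]
LOAD_FAST_LOAD_FAST r,q → push 6,1. Stack: [6, 6, 1]
BINARY_OP * → 6 * 1 = 6. Stack: [6, 6]
BINARY_OP & → 6 & 6 = 6. Stack: [6]
STORE_FAST u → u=6. Stack: []
LOAD_CONST → push 8. Stack: [8]
LOAD_FAST r → push 6. Stack: [8, 6]
BINARY_OP ^ → 8 ^ 6 = 14. Stack: [14]
LOAD_FAST r → push 6. Stack: [14, 6]
BINARY_OP - → 14 - 6 = 8. Stack: [8]
STORE_FAST m → m=8. Stack: []
LOAD_FAST m → push 8. Stack: [8]
RETURN_VALUE → return 8.

8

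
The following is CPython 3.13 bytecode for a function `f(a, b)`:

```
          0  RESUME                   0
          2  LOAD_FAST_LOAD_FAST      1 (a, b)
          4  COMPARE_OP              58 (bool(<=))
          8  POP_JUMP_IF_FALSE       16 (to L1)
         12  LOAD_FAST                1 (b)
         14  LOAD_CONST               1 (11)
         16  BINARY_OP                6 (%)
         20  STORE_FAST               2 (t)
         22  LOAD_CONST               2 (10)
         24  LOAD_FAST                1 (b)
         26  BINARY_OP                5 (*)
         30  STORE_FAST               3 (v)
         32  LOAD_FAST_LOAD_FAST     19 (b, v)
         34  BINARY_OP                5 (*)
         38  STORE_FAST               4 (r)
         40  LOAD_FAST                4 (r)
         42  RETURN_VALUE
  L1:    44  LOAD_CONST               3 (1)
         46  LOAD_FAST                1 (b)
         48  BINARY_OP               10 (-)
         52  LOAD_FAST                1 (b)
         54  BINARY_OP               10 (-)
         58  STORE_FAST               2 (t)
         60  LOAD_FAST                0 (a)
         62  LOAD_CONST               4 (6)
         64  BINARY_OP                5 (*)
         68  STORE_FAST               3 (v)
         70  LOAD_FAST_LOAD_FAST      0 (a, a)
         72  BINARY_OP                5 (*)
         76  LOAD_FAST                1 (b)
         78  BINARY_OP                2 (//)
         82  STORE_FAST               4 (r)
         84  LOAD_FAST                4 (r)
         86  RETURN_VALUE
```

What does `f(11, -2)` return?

-61

LOAD_FAST_LOAD_FAST a,b → push 11,-2. Stack: [11, -2]
COMPARE_OP bool(<=) → 11 vs -2 = False. Stack: [False]
POP_JUMP_IF_FALSE → pop False; jump. Stack: []
LOAD_CONST → push 1. Stack: [1]
LOAD_FAST b → push -2. Stack: [1, -2]
BINARY_OP - → 1 - -2 = 3. Stack: [3]
LOAD_FAST b → push -2. Stack: [3, -2]
BINARY_OP - → 3 - -2 = 5. Stack: [5]
STORE_FAST t → t=5. Stack: []
LOAD_FAST a → push 11. Stack: [11]
LOAD_CONST → push 6. Stack: [11, 6]
BINARY_OP * → 11 * 6 = 66. Stack: [66]
STORE_FAST v → v=66. Stack: []
LOAD_FAST_LOAD_FAST a,a → push 11,11. Stack: [11, 11]
BINARY_OP * → 11 * 11 = 121. Stack: [121]
LOAD_FAST b → push -2. Stack: [121, -2]
BINARY_OP // → 121 // -2 = -61. Stack: [-61]
STORE_FAST r → r=-61. Stack: []
LOAD_FAST r → push -61. Stack: [-61]
RETURN_VALUE → return -61.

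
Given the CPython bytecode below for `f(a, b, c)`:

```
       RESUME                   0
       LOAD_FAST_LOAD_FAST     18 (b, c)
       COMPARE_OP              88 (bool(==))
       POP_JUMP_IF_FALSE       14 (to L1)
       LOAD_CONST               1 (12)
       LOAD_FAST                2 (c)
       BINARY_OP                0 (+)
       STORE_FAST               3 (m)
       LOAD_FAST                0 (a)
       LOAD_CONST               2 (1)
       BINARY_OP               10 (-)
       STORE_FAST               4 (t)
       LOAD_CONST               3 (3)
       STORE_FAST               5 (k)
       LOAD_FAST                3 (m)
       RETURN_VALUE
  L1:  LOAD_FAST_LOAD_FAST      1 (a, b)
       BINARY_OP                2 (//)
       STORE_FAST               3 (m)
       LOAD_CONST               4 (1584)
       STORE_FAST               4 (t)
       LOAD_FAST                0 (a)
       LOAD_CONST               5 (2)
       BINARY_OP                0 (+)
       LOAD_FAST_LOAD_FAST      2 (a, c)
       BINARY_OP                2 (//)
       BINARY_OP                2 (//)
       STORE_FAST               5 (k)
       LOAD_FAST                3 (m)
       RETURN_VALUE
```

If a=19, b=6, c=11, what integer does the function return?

LOAD_FAST_LOAD_FAST b,c → push 6,11. Stack: [6, 11]
COMPARE_OP bool(==) → 6 vs 11 = False. Stack: [False]
POP_JUMP_IF_FALSE → pop False; jump. Stack: []
LOAD_FAST_LOAD_FAST a,b → push 19,6. Stack: [19, 6]
BINARY_OP // → 19 // 6 = 3. Stack: [3]
STORE_FAST m → m=3. Stack: []
LOAD_CONST → push 1584. Stack: [1584]
STORE_FAST t → t=1584. Stack: []
LOAD_FAST a → push 19. Stack: [19]
LOAD_CONST → push 2. Stack: [19, 2]
BINARY_OP + → 19 + 2 = 21. Stack: [21]
LOAD_FAST_LOAD_FAST a,c → push 19,11. Stack: [21, 19, 11]
BINARY_OP // → 19 // 11 = 1. Stack: [21, 1]
BINARY_OP // → 21 // 1 = 21. Stack: [21]
STORE_FAST k → k=21. Stack: []
LOAD_FAST m → push 3. Stack: [3]
RETURN_VALUE → return 3.

3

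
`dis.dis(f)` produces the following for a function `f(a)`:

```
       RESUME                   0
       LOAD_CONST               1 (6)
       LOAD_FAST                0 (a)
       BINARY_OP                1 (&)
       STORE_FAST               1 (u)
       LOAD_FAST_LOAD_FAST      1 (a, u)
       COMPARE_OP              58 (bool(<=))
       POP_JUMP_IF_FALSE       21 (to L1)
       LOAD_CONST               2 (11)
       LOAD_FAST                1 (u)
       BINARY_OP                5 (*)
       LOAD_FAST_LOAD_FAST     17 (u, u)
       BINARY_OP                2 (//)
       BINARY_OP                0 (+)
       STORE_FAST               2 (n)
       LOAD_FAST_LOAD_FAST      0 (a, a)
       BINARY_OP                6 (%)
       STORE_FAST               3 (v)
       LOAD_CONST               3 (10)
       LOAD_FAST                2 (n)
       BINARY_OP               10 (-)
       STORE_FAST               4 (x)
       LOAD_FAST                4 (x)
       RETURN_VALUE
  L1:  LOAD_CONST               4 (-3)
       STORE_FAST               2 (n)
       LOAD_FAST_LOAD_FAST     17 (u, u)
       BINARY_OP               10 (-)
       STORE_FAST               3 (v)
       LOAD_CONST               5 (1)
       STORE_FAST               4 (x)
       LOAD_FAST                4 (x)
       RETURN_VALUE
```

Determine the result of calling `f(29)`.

LOAD_CONST → push 6. Stack: [6]
LOAD_FAST a → push 29. Stack: [6, 29]
BINARY_OP & → 6 & 29 = 4. Stack: [4]
STORE_FAST u → u=4. Stack: []
LOAD_FAST_LOAD_FAST a,u → push 29,4. Stack: [29, 4]
COMPARE_OP bool(<=) → 29 vs 4 = False. Stack: [False]
POP_JUMP_IF_FALSE → pop False; jump. Stack: []
LOAD_CONST → push -3. Stack: [-3]
STORE_FAST n → n=-3. Stack: []
LOAD_FAST_LOAD_FAST u,u → push 4,4. Stack: [4, 4]
BINARY_OP - → 4 - 4 = 0. Stack: [0]
STORE_FAST v → v=0. Stack: []
LOAD_CONST → push 1. Stack: [1]
STORE_FAST x → x=1. Stack: []
LOAD_FAST x → push 1. Stack: [1]
RETURN_VALUE → return 1.

1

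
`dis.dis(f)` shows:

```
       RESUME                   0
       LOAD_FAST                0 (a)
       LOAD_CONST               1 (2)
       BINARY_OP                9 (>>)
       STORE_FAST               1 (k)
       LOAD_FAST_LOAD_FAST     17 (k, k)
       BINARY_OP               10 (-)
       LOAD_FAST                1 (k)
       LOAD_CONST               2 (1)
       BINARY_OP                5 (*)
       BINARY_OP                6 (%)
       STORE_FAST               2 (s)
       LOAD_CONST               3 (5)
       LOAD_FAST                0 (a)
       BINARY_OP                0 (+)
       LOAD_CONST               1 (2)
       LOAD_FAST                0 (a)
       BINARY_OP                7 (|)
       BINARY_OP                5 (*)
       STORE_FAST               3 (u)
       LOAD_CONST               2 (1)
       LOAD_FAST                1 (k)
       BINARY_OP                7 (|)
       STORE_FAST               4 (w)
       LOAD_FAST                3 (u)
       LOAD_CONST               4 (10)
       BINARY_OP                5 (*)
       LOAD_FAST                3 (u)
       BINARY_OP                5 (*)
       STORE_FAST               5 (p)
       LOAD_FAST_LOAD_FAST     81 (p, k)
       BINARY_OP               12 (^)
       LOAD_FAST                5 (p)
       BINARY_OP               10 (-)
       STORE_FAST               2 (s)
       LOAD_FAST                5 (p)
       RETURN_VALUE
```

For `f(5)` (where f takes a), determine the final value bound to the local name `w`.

LOAD_FAST a → push 5. Stack: [5]
LOAD_CONST → push 2. Stack: [5, 2]
BINARY_OP >> → 5 >> 2 = 1. Stack: [1]
STORE_FAST k → k=1. Stack: []
LOAD_FAST_LOAD_FAST k,k → push 1,1. Stack: [1, 1]
BINARY_OP - → 1 - 1 = 0. Stack: [0]
LOAD_FAST k → push 1. Stack: [0, 1]
LOAD_CONST → push 1. Stack: [0, 1, 1]
BINARY_OP * → 1 * 1 = 1. Stack: [0, 1]
BINARY_OP % → 0 % 1 = 0. Stack: [0]
STORE_FAST s → s=0. Stack: []
LOAD_CONST → push 5. Stack: [5]
LOAD_FAST a → push 5. Stack: [5, 5]
BINARY_OP + → 5 + 5 = 10. Stack: [10]
LOAD_CONST → push 2. Stack: [10, 2]
LOAD_FAST a → push 5. Stack: [10, 2, 5]
BINARY_OP | → 2 | 5 = 7. Stack: [10, 7]
BINARY_OP * → 10 * 7 = 70. Stack: [70]
STORE_FAST u → u=70. Stack: []
LOAD_CONST → push 1. Stack: [1]
LOAD_FAST k → push 1. Stack: [1, 1]
BINARY_OP | → 1 | 1 = 1. Stack: [1]
STORE_FAST w → w=1. Stack: []
LOAD_FAST u → push 70. Stack: [70]
LOAD_CONST → push 10. Stack: [70, 10]
BINARY_OP * → 70 * 10 = 700. Stack: [700]
LOAD_FAST u → push 70. Stack: [700, 70]
BINARY_OP * → 700 * 70 = 49000. Stack: [49000]
STORE_FAST p → p=49000. Stack: []
LOAD_FAST_LOAD_FAST p,k → push 49000,1. Stack: [49000, 1]
BINARY_OP ^ → 49000 ^ 1 = 49001. Stack: [49001]
LOAD_FAST p → push 49000. Stack: [49001, 49000]
BINARY_OP - → 49001 - 49000 = 1. Stack: [1]
STORE_FAST s → s=1. Stack: []
LOAD_FAST p → push 49000. Stack: [49000]
RETURN_VALUE → return 49000.

1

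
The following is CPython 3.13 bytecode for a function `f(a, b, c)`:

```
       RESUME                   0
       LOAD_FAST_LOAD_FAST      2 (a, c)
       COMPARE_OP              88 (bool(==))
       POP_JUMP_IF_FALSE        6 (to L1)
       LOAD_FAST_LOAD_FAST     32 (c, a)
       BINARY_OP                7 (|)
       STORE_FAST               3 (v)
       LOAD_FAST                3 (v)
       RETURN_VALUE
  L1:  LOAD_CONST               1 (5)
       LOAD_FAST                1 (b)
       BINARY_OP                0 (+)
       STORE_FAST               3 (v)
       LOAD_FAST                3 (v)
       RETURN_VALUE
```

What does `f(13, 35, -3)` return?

40

LOAD_FAST_LOAD_FAST a,c → push 13,-3. Stack: [13, -3]
COMPARE_OP bool(==) → 13 vs -3 = False. Stack: [False]
POP_JUMP_IF_FALSE → pop False; jump. Stack: []
LOAD_CONST → push 5. Stack: [5]
LOAD_FAST b → push 35. Stack: [5, 35]
BINARY_OP + → 5 + 35 = 40. Stack: [40]
STORE_FAST v → v=40. Stack: []
LOAD_FAST v → push 40. Stack: [40]
RETURN_VALUE → return 40.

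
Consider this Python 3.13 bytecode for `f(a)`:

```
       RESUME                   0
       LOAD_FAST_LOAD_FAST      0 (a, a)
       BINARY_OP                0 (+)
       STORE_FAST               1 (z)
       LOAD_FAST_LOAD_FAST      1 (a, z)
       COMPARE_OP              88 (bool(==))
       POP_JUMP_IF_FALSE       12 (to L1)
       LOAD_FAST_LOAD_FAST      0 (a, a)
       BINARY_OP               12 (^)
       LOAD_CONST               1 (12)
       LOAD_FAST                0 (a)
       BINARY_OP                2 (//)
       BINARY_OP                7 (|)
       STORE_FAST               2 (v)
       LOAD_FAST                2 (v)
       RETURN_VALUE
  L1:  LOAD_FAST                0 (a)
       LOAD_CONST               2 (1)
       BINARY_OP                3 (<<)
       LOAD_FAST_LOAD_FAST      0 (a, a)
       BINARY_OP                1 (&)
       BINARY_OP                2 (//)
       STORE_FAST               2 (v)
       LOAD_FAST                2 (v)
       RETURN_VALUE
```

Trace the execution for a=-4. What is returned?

2

LOAD_FAST_LOAD_FAST a,a → push -4,-4. Stack: [-4, -4]
BINARY_OP + → -4 + -4 = -8. Stack: [-8]
STORE_FAST z → z=-8. Stack: []
LOAD_FAST_LOAD_FAST a,z → push -4,-8. Stack: [-4, -8]
COMPARE_OP bool(==) → -4 vs -8 = False. Stack: [False]
POP_JUMP_IF_FALSE → pop False; jump. Stack: []
LOAD_FAST a → push -4. Stack: [-4]
LOAD_CONST → push 1. Stack: [-4, 1]
BINARY_OP << → -4 << 1 = -8. Stack: [-8]
LOAD_FAST_LOAD_FAST a,a → push -4,-4. Stack: [-8, -4, -4]
BINARY_OP & → -4 & -4 = -4. Stack: [-8, -4]
BINARY_OP // → -8 // -4 = 2. Stack: [2]
STORE_FAST v → v=2. Stack: []
LOAD_FAST v → push 2. Stack: [2]
RETURN_VALUE → return 2.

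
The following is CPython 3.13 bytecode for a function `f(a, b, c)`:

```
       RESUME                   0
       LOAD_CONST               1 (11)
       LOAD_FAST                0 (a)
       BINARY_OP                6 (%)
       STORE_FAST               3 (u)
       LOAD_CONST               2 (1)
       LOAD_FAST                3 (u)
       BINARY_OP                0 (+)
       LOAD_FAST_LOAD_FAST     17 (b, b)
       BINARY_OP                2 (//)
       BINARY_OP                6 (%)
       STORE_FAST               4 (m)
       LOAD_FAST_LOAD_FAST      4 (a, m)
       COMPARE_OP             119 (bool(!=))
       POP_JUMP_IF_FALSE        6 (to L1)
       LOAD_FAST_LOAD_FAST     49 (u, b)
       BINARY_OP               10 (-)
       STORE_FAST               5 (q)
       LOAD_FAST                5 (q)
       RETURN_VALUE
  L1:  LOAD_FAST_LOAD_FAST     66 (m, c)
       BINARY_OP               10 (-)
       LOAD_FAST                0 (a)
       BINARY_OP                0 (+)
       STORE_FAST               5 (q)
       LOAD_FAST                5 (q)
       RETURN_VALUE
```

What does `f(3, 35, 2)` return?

-33

LOAD_CONST → push 11. Stack: [11]
LOAD_FAST a → push 3. Stack: [11, 3]
BINARY_OP % → 11 % 3 = 2. Stack: [2]
STORE_FAST u → u=2. Stack: []
LOAD_CONST → push 1. Stack: [1]
LOAD_FAST u → push 2. Stack: [1, 2]
BINARY_OP + → 1 + 2 = 3. Stack: [3]
LOAD_FAST_LOAD_FAST b,b → push 35,35. Stack: [3, 35, 35]
BINARY_OP // → 35 // 35 = 1. Stack: [3, 1]
BINARY_OP % → 3 % 1 = 0. Stack: [0]
STORE_FAST m → m=0. Stack: []
LOAD_FAST_LOAD_FAST a,m → push 3,0. Stack: [3, 0]
COMPARE_OP bool(!=) → 3 vs 0 = True. Stack: [True]
POP_JUMP_IF_FALSE → pop True; no jump. Stack: []
LOAD_FAST_LOAD_FAST u,b → push 2,35. Stack: [2, 35]
BINARY_OP - → 2 - 35 = -33. Stack: [-33]
STORE_FAST q → q=-33. Stack: []
LOAD_FAST q → push -33. Stack: [-33]
RETURN_VALUE → return -33.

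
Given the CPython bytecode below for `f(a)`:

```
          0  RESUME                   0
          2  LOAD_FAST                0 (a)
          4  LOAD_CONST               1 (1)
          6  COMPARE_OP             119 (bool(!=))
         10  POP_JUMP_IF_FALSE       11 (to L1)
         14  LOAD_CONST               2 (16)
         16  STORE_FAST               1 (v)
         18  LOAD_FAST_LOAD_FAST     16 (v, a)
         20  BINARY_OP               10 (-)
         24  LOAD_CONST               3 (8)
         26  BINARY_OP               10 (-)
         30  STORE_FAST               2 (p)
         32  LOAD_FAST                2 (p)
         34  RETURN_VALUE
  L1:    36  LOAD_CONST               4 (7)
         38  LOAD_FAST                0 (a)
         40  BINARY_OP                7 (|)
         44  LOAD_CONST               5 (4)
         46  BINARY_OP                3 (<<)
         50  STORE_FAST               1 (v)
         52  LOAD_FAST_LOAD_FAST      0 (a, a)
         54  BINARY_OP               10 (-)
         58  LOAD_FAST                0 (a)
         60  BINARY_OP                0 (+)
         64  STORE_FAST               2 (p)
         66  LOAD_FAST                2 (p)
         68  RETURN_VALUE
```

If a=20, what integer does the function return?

LOAD_FAST a → push 20. Stack: [20]
LOAD_CONST → push 1. Stack: [20, 1]
COMPARE_OP bool(!=) → 20 vs 1 = True. Stack: [True]
POP_JUMP_IF_FALSE → pop True; no jump. Stack: []
LOAD_CONST → push 16. Stack: [16]
STORE_FAST v → v=16. Stack: []
LOAD_FAST_LOAD_FAST v,a → push 16,20. Stack: [16, 20]
BINARY_OP - → 16 - 20 = -4. Stack: [-4]
LOAD_CONST → push 8. Stack: [-4, 8]
BINARY_OP - → -4 - 8 = -12. Stack: [-12]
STORE_FAST p → p=-12. Stack: []
LOAD_FAST p → push -12. Stack: [-12]
RETURN_VALUE → return -12.

-12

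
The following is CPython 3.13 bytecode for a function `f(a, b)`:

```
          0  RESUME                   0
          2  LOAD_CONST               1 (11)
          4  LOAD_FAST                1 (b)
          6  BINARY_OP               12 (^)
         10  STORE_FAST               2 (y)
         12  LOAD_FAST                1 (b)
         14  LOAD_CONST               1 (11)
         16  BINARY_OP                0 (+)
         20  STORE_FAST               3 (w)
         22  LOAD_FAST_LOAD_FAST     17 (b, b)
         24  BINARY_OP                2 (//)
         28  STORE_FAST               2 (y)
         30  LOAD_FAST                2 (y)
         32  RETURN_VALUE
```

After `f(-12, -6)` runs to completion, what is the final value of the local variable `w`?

5

LOAD_CONST → push 11. Stack: [11]
LOAD_FAST b → push -6. Stack: [11, -6]
BINARY_OP ^ → 11 ^ -6 = -15. Stack: [-15]
STORE_FAST y → y=-15. Stack: []
LOAD_FAST b → push -6. Stack: [-6]
LOAD_CONST → push 11. Stack: [-6, 11]
BINARY_OP + → -6 + 11 = 5. Stack: [5]
STORE_FAST w → w=5. Stack: []
LOAD_FAST_LOAD_FAST b,b → push -6,-6. Stack: [-6, -6]
BINARY_OP // → -6 // -6 = 1. Stack: [1]
STORE_FAST y → y=1. Stack: []
LOAD_FAST y → push 1. Stack: [1]
RETURN_VALUE → return 1.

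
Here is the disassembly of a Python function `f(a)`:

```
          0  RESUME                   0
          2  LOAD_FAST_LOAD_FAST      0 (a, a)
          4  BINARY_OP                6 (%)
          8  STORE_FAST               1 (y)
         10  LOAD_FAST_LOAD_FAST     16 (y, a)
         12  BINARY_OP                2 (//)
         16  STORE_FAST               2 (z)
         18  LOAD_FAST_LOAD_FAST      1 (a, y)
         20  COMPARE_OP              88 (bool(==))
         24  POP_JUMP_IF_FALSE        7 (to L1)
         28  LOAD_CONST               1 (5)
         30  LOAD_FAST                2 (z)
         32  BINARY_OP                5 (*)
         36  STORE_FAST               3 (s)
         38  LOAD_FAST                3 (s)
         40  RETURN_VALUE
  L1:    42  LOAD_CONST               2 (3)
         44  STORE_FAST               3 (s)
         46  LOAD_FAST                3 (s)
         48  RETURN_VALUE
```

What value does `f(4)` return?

LOAD_FAST_LOAD_FAST a,a → push 4,4. Stack: [4, 4]
BINARY_OP % → 4 % 4 = 0. Stack: [0]
STORE_FAST y → y=0. Stack: []
LOAD_FAST_LOAD_FAST y,a → push 0,4. Stack: [0, 4]
BINARY_OP // → 0 // 4 = 0. Stack: [0]
STORE_FAST z → z=0. Stack: []
LOAD_FAST_LOAD_FAST a,y → push 4,0. Stack: [4, 0]
COMPARE_OP bool(==) → 4 vs 0 = False. Stack: [False]
POP_JUMP_IF_FALSE → pop False; jump. Stack: []
LOAD_CONST → push 3. Stack: [3]
STORE_FAST s → s=3. Stack: []
LOAD_FAST s → push 3. Stack: [3]
RETURN_VALUE → return 3.

3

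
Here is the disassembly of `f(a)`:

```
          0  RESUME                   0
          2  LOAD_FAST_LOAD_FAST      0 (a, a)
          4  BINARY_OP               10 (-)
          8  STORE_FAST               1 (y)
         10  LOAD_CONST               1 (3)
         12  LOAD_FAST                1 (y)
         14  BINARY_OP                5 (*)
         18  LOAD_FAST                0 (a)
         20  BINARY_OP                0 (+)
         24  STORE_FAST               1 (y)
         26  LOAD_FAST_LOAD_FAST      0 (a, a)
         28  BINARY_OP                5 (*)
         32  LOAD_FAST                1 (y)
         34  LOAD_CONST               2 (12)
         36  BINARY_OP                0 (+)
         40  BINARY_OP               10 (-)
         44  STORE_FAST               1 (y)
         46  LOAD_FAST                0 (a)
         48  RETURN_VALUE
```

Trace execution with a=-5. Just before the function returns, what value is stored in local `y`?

18

LOAD_FAST_LOAD_FAST a,a → push -5,-5. Stack: [-5, -5]
BINARY_OP - → -5 - -5 = 0. Stack: [0]
STORE_FAST y → y=0. Stack: []
LOAD_CONST → push 3. Stack: [3]
LOAD_FAST y → push 0. Stack: [3, 0]
BINARY_OP * → 3 * 0 = 0. Stack: [0]
LOAD_FAST a → push -5. Stack: [0, -5]
BINARY_OP + → 0 + -5 = -5. Stack: [-5]
STORE_FAST y → y=-5. Stack: []
LOAD_FAST_LOAD_FAST a,a → push -5,-5. Stack: [-5, -5]
BINARY_OP * → -5 * -5 = 25. Stack: [25]
LOAD_FAST y → push -5. Stack: [25, -5]
LOAD_CONST → push 12. Stack: [25, -5, 12]
BINARY_OP + → -5 + 12 = 7. Stack: [25, 7]
BINARY_OP - → 25 - 7 = 18. Stack: [18]
STORE_FAST y → y=18. Stack: []
LOAD_FAST a → push -5. Stack: [-5]
RETURN_VALUE → return -5.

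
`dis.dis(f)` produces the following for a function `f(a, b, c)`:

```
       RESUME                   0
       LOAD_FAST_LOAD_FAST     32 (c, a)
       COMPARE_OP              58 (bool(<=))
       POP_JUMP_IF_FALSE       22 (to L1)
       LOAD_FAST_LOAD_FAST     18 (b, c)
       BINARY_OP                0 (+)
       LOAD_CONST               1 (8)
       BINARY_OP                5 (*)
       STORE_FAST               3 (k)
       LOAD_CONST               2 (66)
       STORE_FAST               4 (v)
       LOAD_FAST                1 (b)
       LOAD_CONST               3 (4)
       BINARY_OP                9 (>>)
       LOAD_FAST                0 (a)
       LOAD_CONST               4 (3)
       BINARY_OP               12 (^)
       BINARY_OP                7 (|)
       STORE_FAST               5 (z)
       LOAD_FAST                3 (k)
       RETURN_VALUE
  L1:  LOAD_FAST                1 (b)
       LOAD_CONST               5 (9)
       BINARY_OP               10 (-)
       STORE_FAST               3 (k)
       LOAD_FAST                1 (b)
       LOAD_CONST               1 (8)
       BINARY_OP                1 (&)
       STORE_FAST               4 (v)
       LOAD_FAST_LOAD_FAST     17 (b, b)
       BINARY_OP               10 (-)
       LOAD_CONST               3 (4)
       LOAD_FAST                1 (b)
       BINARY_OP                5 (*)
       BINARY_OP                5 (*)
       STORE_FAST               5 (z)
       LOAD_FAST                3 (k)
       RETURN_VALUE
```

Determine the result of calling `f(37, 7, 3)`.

80

LOAD_FAST_LOAD_FAST c,a → push 3,37. Stack: [3, 37]
COMPARE_OP bool(<=) → 3 vs 37 = True. Stack: [True]
POP_JUMP_IF_FALSE → pop True; no jump. Stack: []
LOAD_FAST_LOAD_FAST b,c → push 7,3. Stack: [7, 3]
BINARY_OP + → 7 + 3 = 10. Stack: [10]
LOAD_CONST → push 8. Stack: [10, 8]
BINARY_OP * → 10 * 8 = 80. Stack: [80]
STORE_FAST k → k=80. Stack: []
LOAD_CONST → push 66. Stack: [66]
STORE_FAST v → v=66. Stack: []
LOAD_FAST b → push 7. Stack: [7]
LOAD_CONST → push 4. Stack: [7, 4]
BINARY_OP >> → 7 >> 4 = 0. Stack: [0]
LOAD_FAST a → push 37. Stack: [0, 37]
LOAD_CONST → push 3. Stack: [0, 37, 3]
BINARY_OP ^ → 37 ^ 3 = 38. Stack: [0, 38]
BINARY_OP | → 0 | 38 = 38. Stack: [38]
STORE_FAST z → z=38. Stack: []
LOAD_FAST k → push 80. Stack: [80]
RETURN_VALUE → return 80.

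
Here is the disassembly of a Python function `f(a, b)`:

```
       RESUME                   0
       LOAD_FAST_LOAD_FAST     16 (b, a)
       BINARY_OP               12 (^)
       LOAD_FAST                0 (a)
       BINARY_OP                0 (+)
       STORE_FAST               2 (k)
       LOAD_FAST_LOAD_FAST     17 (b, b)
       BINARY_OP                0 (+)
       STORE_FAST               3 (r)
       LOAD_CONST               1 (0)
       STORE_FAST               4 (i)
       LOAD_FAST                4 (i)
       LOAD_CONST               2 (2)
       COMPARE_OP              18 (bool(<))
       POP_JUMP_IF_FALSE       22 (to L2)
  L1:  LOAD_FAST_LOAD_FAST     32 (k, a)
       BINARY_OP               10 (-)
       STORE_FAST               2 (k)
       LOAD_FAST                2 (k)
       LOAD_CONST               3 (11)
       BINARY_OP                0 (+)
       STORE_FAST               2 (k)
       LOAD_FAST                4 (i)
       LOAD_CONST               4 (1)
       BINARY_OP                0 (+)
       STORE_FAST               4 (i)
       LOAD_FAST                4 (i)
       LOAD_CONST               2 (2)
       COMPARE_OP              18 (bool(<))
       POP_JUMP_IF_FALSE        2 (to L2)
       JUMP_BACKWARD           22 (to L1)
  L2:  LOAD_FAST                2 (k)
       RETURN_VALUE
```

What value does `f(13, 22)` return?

36

LOAD_FAST_LOAD_FAST b,a → push 22,13. Stack: [22, 13]
BINARY_OP ^ → 22 ^ 13 = 27. Stack: [27]
LOAD_FAST a → push 13. Stack: [27, 13]
BINARY_OP + → 27 + 13 = 40. Stack: [40]
STORE_FAST k → k=40. Stack: []
LOAD_FAST_LOAD_FAST b,b → push 22,22. Stack: [22, 22]
BINARY_OP + → 22 + 22 = 44. Stack: [44]
STORE_FAST r → r=44. Stack: []
LOAD_CONST → push 0. Stack: [0]
STORE_FAST i → i=0. Stack: []
LOAD_FAST i → push 0. Stack: [0]
LOAD_CONST → push 2. Stack: [0, 2]
COMPARE_OP bool(<) → 0 vs 2 = True. Stack: [True]
POP_JUMP_IF_FALSE → pop True; no jump. Stack: []
LOAD_FAST_LOAD_FAST k,a → push 40,13. Stack: [40, 13]
BINARY_OP - → 40 - 13 = 27. Stack: [27]
STORE_FAST k → k=27. Stack: []
LOAD_FAST k → push 27. Stack: [27]
LOAD_CONST → push 11. Stack: [27, 11]
BINARY_OP + → 27 + 11 = 38. Stack: [38]
STORE_FAST k → k=38. Stack: []
LOAD_FAST i → push 0. Stack: [0]
LOAD_CONST → push 1. Stack: [0, 1]
BINARY_OP + → 0 + 1 = 1. Stack: [1]
STORE_FAST i → i=1. Stack: []
LOAD_FAST i → push 1. Stack: [1]
LOAD_CONST → push 2. Stack: [1, 2]
COMPARE_OP bool(<) → 1 vs 2 = True. Stack: [True]
POP_JUMP_IF_FALSE → pop True; no jump. Stack: []
LOAD_FAST_LOAD_FAST k,a → push 38,13. Stack: [38, 13]
BINARY_OP - → 38 - 13 = 25. Stack: [25]
STORE_FAST k → k=25. Stack: []
LOAD_FAST k → push 25. Stack: [25]
LOAD_CONST → push 11. Stack: [25, 11]
BINARY_OP + → 25 + 11 = 36. Stack: [36]
STORE_FAST k → k=36. Stack: []
LOAD_FAST i → push 1. Stack: [1]
LOAD_CONST → push 1. Stack: [1, 1]
BINARY_OP + → 1 + 1 = 2. Stack: [2]
STORE_FAST i → i=2. Stack: []
LOAD_FAST i → push 2. Stack: [2]
LOAD_CONST → push 2. Stack: [2, 2]
COMPARE_OP bool(<) → 2 vs 2 = False. Stack: [False]
POP_JUMP_IF_FALSE → pop False; jump. Stack: []
LOAD_FAST k → push 36. Stack: [36]
RETURN_VALUE → return 36.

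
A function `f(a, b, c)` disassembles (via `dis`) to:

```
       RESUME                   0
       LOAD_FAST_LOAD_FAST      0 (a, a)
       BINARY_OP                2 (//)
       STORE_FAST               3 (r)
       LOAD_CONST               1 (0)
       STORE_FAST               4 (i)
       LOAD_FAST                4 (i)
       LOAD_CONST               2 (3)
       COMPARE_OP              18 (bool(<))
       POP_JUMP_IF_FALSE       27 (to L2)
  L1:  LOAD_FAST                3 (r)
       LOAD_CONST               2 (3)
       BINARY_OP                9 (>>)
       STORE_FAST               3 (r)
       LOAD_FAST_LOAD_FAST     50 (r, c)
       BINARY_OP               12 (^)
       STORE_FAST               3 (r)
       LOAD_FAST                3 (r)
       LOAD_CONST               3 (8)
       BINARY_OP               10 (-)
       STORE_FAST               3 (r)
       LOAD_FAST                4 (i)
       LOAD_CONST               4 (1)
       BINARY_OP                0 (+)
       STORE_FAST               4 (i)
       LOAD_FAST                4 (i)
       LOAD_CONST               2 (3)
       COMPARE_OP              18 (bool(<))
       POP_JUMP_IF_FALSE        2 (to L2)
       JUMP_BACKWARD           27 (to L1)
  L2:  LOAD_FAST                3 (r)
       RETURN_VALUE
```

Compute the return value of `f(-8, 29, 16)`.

LOAD_FAST_LOAD_FAST a,a → push -8,-8
BINARY_OP // → -8 // -8 = 1
STORE_FAST r → r=1
LOAD_CONST → push 0
STORE_FAST i → i=0
LOAD_FAST i → push 0
LOAD_CONST → push 3
COMPARE_OP bool(<) → 0 vs 3 = True
POP_JUMP_IF_FALSE → pop True; no jump
LOAD_FAST r → push 1
LOAD_CONST → push 3
BINARY_OP >> → 1 >> 3 = 0
STORE_FAST r → r=0
LOAD_FAST_LOAD_FAST r,c → push 0,16
BINARY_OP ^ → 0 ^ 16 = 16
STORE_FAST r → r=16
LOAD_FAST r → push 16
LOAD_CONST → push 8
BINARY_OP - → 16 - 8 = 8
STORE_FAST r → r=8
LOAD_FAST i → push 0
LOAD_CONST → push 1
BINARY_OP + → 0 + 1 = 1
STORE_FAST i → i=1
LOAD_FAST i → push 1
LOAD_CONST → push 3
COMPARE_OP bool(<) → 1 vs 3 = True
POP_JUMP_IF_FALSE → pop True; no jump
LOAD_FAST r → push 8
LOAD_CONST → push 3
BINARY_OP >> → 8 >> 3 = 1
STORE_FAST r → r=1
LOAD_FAST_LOAD_FAST r,c → push 1,16
BINARY_OP ^ → 1 ^ 16 = 17
STORE_FAST r → r=17
LOAD_FAST r → push 17
LOAD_CONST → push 8
BINARY_OP - → 17 - 8 = 9
STORE_FAST r → r=9
LOAD_FAST i → push 1
LOAD_CONST → push 1
BINARY_OP + → 1 + 1 = 2
STORE_FAST i → i=2
LOAD_FAST i → push 2
LOAD_CONST → push 3
COMPARE_OP bool(<) → 2 vs 3 = True
POP_JUMP_IF_FALSE → pop True; no jump
LOAD_FAST r → push 9
LOAD_CONST → push 3
BINARY_OP >> → 9 >> 3 = 1
STORE_FAST r → r=1
LOAD_FAST_LOAD_FAST r,c → push 1,16
BINARY_OP ^ → 1 ^ 16 = 17
STORE_FAST r → r=17
LOAD_FAST r → push 17
LOAD_CONST → push 8
BINARY_OP - → 17 - 8 = 9
STORE_FAST r → r=9
LOAD_FAST i → push 2
LOAD_CONST → push 1
BINARY_OP + → 2 + 1 = 3
STORE_FAST i → i=3
LOAD_FAST i → push 3
LOAD_CONST → push 3
COMPARE_OP bool(<) → 3 vs 3 = False
POP_JUMP_IF_FALSE → pop False; jump
LOAD_FAST r → push 9
RETURN_VALUE → return 9.

9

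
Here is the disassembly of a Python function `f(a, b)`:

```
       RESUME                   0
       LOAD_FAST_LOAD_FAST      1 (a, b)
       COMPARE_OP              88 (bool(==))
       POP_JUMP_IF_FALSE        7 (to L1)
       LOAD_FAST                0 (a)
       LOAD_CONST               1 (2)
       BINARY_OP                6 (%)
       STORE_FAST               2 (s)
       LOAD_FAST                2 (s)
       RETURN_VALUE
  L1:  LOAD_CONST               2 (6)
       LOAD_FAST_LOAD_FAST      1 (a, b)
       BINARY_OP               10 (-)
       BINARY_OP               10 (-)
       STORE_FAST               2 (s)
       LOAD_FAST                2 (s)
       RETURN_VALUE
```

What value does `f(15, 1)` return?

-8

LOAD_FAST_LOAD_FAST a,b → push 15,1. Stack: [15, 1]
COMPARE_OP bool(==) → 15 vs 1 = False. Stack: [False]
POP_JUMP_IF_FALSE → pop False; jump. Stack: []
LOAD_CONST → push 6. Stack: [6]
LOAD_FAST_LOAD_FAST a,b → push 15,1. Stack: [6, 15, 1]
BINARY_OP - → 15 - 1 = 14. Stack: [6, 14]
BINARY_OP - → 6 - 14 = -8. Stack: [-8]
STORE_FAST s → s=-8. Stack: []
LOAD_FAST s → push -8. Stack: [-8]
RETURN_VALUE → return -8.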